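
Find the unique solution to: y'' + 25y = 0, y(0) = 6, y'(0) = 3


Characteristic roots of r² + 25 = 0 are ±5i, so y = C₁cos(5x) + C₂sin(5x).
Apply y(0) = 6: C₁ = 6. Differentiate and apply y'(0) = 3: 5·C₂ = 3, so C₂ = 3/5.
Particular solution: y = 6cos(5x) + (3/5)sin(5x).


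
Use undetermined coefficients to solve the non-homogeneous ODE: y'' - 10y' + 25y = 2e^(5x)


Characteristic polynomial (r - 5)² = 0; repeated root r = 5.
y_h = (C₁ + C₂x)e^(5x). Forcing matches the repeated root (resonance), so try y_p = Ax² e^(5x).
Substitute and solve for A: 2A = 2, so A = 1.
General solution: y = (C₁ + C₂x + x²)e^(5x).


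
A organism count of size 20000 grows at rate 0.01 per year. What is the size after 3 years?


The ODE dP/dt = 0.01P has solution P(t) = P(0)e^(0.01t).
Substitute P(0) = 20000 and t = 3: P(3) = 20000 e^(0.03) ≈ 20609.


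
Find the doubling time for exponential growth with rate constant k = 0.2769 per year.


Exponential growth: P(t) = P₀ e^(0.2769t). Set P(t)/P₀ = 2: e^(0.2769t) = 2.
Solve: t = ln(2)/0.2769 ≈ 2.50 years.


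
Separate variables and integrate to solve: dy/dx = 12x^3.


Integrate both sides with respect to x: y = ∫ 12x^3 dx = 3x^4 + C.


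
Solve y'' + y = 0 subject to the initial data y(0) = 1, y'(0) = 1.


Characteristic roots of r² + 1 = 0 are ±1i, so y = C₁cos(x) + C₂sin(x).
Apply y(0) = 1: C₁ = 1. Differentiate and apply y'(0) = 1: 1·C₂ = 1, so C₂ = 1.
Particular solution: y = cos(x) + sin(x).


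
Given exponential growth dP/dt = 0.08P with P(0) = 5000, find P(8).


The ODE dP/dt = 0.08P has solution P(t) = P(0)e^(0.08t).
Substitute P(0) = 5000 and t = 8: P(8) = 5000 e^(0.64) ≈ 9482.


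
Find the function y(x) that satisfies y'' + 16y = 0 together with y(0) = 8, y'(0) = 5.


Characteristic roots of r² + 16 = 0 are ±4i, so y = C₁cos(4x) + C₂sin(4x).
Apply y(0) = 8: C₁ = 8. Differentiate and apply y'(0) = 5: 4·C₂ = 5, so C₂ = 5/4.
Particular solution: y = 8cos(4x) + (5/4)sin(4x).


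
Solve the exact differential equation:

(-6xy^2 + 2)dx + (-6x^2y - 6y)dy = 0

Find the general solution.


Check exactness: ∂M/∂y = -12xy and ∂N/∂x = -12xy; equal, so the equation is exact.
Integrate M with respect to x (treating y as constant): ∫M dx = -3x^2y^2 + 2x + h(y).
Differentiate w.r.t. y and set equal to N: the x-dependent terms already match, leaving h'(y) = -6y. Integrate: h(y) = -3y^2.
So F(x,y) = -3x^2y^2 - 3y^2 + 2x.
General solution: -3x^2y^2 - 3y^2 + 2x = C.


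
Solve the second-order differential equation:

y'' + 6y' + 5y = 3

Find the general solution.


Characteristic roots of r² + 6r + 5 = 0 are -1, -5.
y_h = C₁e^(-x) + C₂e^(-5x).
Constant forcing; try y_p = A. Then 5A = 3 ⇒ A = 3/5.
General solution: y = C₁e^(-x) + C₂e^(-5x) + 3/5.


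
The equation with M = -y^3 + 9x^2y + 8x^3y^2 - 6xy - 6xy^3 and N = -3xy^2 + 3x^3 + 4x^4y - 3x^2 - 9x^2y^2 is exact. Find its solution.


Check exactness: ∂M/∂y = -3y^2 + 9x^2 + 16x^3y - 6x - 18xy^2 and ∂N/∂x = -3y^2 + 9x^2 + 16x^3y - 6x - 18xy^2; equal, so the equation is exact.
Integrate M with respect to x (treating y as constant): ∫M dx = -xy^3 + 3x^3y + 2x^4y^2 - 3x^2y - 3x^2y^3 + h(y).
Differentiate w.r.t. y and set equal to N: all terms match, so h'(y) = 0 and h is a constant absorbed into C.
General solution: -xy^3 + 3x^3y + 2x^4y^2 - 3x^2y - 3x^2y^3 = C.


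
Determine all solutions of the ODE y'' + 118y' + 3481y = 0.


Characteristic equation: r² + 118r + 3481 = 0, i.e. (r + 59)² = 0.
Repeated root r = -59; include an x factor for the second linearly independent solution.
General solution: y = (C₁ + C₂x)e^(-59x).


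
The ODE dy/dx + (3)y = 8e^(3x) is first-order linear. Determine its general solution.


P(x) = 3 ⇒ μ = e^(3x).
(μ y)' = 8e^(6x) ⇒ μ y = (8/6)e^(6x) + C.
Divide by μ: y = (4/3)e^(3x) + Ce^(-3x).


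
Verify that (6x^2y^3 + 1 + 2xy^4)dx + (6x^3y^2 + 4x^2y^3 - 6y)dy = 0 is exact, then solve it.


Check exactness: ∂M/∂y = 18x^2y^2 + 8xy^3 and ∂N/∂x = 18x^2y^2 + 8xy^3; equal, so the equation is exact.
Integrate M with respect to x (treating y as constant): ∫M dx = 2x^3y^3 + x + x^2y^4 + h(y).
Differentiate w.r.t. y and set equal to N: the x-dependent terms already match, leaving h'(y) = -6y. Integrate: h(y) = -3y^2.
So F(x,y) = 2x^3y^3 + x + x^2y^4 - 3y^2.
General solution: 2x^3y^3 + x + x^2y^4 - 3y^2 = C.


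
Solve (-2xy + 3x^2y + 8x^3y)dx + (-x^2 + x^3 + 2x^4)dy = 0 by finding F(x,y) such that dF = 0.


Check exactness: ∂M/∂y = -2x + 3x^2 + 8x^3 and ∂N/∂x = -2x + 3x^2 + 8x^3; equal, so the equation is exact.
Integrate M with respect to x (treating y as constant): ∫M dx = -x^2y + x^3y + 2x^4y + h(y).
Differentiate w.r.t. y and set equal to N: all terms match, so h'(y) = 0 and h is a constant absorbed into C.
General solution: -x^2y + x^3y + 2x^4y = C.


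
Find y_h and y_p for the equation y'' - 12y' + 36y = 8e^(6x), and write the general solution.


Characteristic polynomial (r - 6)² = 0; repeated root r = 6.
y_h = (C₁ + C₂x)e^(6x). Forcing matches the repeated root (resonance), so try y_p = Ax² e^(6x).
Substitute and solve for A: 2A = 8, so A = 4.
General solution: y = (C₁ + C₂x + 4x²)e^(6x).


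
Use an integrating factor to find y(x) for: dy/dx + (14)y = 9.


P(x) = 14, Q(x) = 9; integrating factor μ = e^(14x).
(μ y)' = 9e^(14x) ⇒ μ y = (9/14)e^(14x) + C.
Divide by μ: y = 9/14 + Ce^(-14x).


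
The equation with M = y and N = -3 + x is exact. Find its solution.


Check exactness: ∂M/∂y = 1 and ∂N/∂x = 1; equal, so the equation is exact.
Integrate M with respect to x (treating y as constant): ∫M dx = xy + h(y).
Differentiate w.r.t. y and set equal to N: the x-dependent terms already match, leaving h'(y) = -3. Integrate: h(y) = -3y.
So F(x,y) = -3y + xy.
General solution: -3y + xy = C.


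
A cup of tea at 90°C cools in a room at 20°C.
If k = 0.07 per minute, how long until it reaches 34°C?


From T(t) = T_a + (T₀ - T_a)e^(-kt), set T(t) = 34:
(34 - 20) / (90 - 20) = e^(-0.07t), so t = -ln(0.200)/0.07 ≈ 23.0 minutes.


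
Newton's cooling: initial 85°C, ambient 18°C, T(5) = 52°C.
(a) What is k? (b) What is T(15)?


Newton's law: T(t) = T_a + (T₀ - T_a)e^(-kt).
(a) Use T(5) = 52: (52 - 18)/(85 - 18) = e^(-k·5), so k = -ln(0.507)/5 ≈ 0.1357.
(b) Apply k to t = 15: T(15) = 18 + (67)e^(-2.035) ≈ 26.8°C.


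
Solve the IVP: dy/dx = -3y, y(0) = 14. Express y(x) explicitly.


General solution of y' = -3y is y = Ce^(-3x).
Apply y(0) = 14: C = 14.
Particular solution: y = 14e^(-3x).


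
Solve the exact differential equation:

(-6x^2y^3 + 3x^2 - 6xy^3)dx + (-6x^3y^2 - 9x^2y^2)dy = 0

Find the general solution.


Check exactness: ∂M/∂y = -18x^2y^2 - 18xy^2 and ∂N/∂x = -18x^2y^2 - 18xy^2; equal, so the equation is exact.
Integrate M with respect to x (treating y as constant): ∫M dx = -2x^3y^3 + x^3 - 3x^2y^3 + h(y).
Differentiate w.r.t. y and set equal to N: all terms match, so h'(y) = 0 and h is a constant absorbed into C.
General solution: -2x^3y^3 + x^3 - 3x^2y^3 = C.


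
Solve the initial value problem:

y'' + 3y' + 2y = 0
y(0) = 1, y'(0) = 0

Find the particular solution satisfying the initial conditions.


Characteristic roots of r² + 3r + 2 = 0 are -1, -2.
General solution y = c₁ e^(-x) + c₂ e^(-2x).
Apply y(0) = 1: c₁ + c₂ = 1. Apply y'(0) = 0: -1 c₁ - 2 c₂ = 0.
Solve: c₁ = 2, c₂ = -1.
Particular solution: y = 2e^(-x) - e^(-2x).


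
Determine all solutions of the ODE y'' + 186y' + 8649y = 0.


Characteristic equation: r² + 186r + 8649 = 0, i.e. (r + 93)² = 0.
Repeated root r = -93; include an x factor for the second linearly independent solution.
General solution: y = (C₁ + C₂x)e^(-93x).


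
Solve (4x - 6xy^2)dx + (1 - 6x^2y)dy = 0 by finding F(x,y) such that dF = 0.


Check exactness: ∂M/∂y = -12xy and ∂N/∂x = -12xy; equal, so the equation is exact.
Integrate M with respect to x (treating y as constant): ∫M dx = 2x^2 - 3x^2y^2 + h(y).
Differentiate w.r.t. y and set equal to N: the x-dependent terms already match, leaving h'(y) = 1. Integrate: h(y) = y.
So F(x,y) = 2x^2 + y - 3x^2y^2.
General solution: 2x^2 + y - 3x^2y^2 = C.


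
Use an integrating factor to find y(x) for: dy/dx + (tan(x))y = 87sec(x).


P(x) = tan(x) ⇒ μ = e^(∫tan(x)dx) = sec(x).
(sec(x) y)' = 87sec²(x) ⇒ sec(x) y = 87tan(x) + C.
Multiply by cos(x): y = 87sin(x) + C·cos(x).


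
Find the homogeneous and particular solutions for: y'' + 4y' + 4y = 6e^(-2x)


Characteristic polynomial (r + 2)² = 0; repeated root r = -2.
y_h = (C₁ + C₂x)e^(-2x). Forcing matches the repeated root (resonance), so try y_p = Ax² e^(-2x).
Substitute and solve for A: 2A = 6, so A = 3.
General solution: y = (C₁ + C₂x + 3x²)e^(-2x).


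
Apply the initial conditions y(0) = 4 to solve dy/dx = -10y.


General solution of y' = -10y is y = Ce^(-10x).
Apply y(0) = 4: C = 4.
Particular solution: y = 4e^(-10x).


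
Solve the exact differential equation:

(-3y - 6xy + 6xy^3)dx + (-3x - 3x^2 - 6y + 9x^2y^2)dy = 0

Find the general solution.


Check exactness: ∂M/∂y = -3 - 6x + 18xy^2 and ∂N/∂x = -3 - 6x + 18xy^2; equal, so the equation is exact.
Integrate M with respect to x (treating y as constant): ∫M dx = -3xy - 3x^2y + 3x^2y^3 + h(y).
Differentiate w.r.t. y and set equal to N: the x-dependent terms already match, leaving h'(y) = -6y. Integrate: h(y) = -3y^2.
So F(x,y) = -3xy - 3x^2y - 3y^2 + 3x^2y^3.
General solution: -3xy - 3x^2y - 3y^2 + 3x^2y^3 = C.


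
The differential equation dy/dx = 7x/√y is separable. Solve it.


Separate: √y dy = 7x dx.
Integrate: (2/3)y^(3/2) = (7/2)x² + C.


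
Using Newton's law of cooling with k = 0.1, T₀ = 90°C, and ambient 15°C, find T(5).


Newton's law: dT/dt = -k(T - T_a) has solution T(t) = T_a + (T₀ - T_a)e^(-kt).
Plug in T_a = 15, T₀ = 90, k = 0.1, t = 5: T(5) = 15 + (75)e^(-0.50) ≈ 60.5°C.


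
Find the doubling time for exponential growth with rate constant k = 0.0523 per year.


Exponential growth: P(t) = P₀ e^(0.0523t). Set P(t)/P₀ = 2: e^(0.0523t) = 2.
Solve: t = ln(2)/0.0523 ≈ 13.25 years.


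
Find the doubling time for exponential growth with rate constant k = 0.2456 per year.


Exponential growth: P(t) = P₀ e^(0.2456t). Set P(t)/P₀ = 2: e^(0.2456t) = 2.
Solve: t = ln(2)/0.2456 ≈ 2.82 years.


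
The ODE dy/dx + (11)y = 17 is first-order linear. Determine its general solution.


P(x) = 11, Q(x) = 17; integrating factor μ = e^(11x).
(μ y)' = 17e^(11x) ⇒ μ y = (17/11)e^(11x) + C.
Divide by μ: y = 17/11 + Ce^(-11x).


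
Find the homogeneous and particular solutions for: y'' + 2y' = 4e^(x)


Characteristic roots of r² + 2r = 0 are 0, -2.
y_h = C₁ + C₂e^(-2x).
Forcing exponent 1 is not a characteristic root; try y_p = Ae^(x).
Substitute: A·(1 + (2)·1 + (0)) = A·3 = 4, so A = 4/3.
General solution: y = C₁ + C₂e^(-2x) + (4/3)e^(x).


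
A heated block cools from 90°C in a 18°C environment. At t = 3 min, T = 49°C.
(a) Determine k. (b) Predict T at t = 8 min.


Newton's law: T(t) = T_a + (T₀ - T_a)e^(-kt).
(a) Use T(3) = 49: (49 - 18)/(90 - 18) = e^(-k·3), so k = -ln(0.431)/3 ≈ 0.2809.
(b) Apply k to t = 8: T(8) = 18 + (72)e^(-2.247) ≈ 25.6°C.


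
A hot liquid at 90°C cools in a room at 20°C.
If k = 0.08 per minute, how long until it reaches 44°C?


From T(t) = T_a + (T₀ - T_a)e^(-kt), set T(t) = 44:
(44 - 20) / (90 - 20) = e^(-0.08t), so t = -ln(0.343)/0.08 ≈ 13.4 minutes.


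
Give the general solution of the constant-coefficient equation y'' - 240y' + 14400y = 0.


Characteristic equation: r² - 240r + 14400 = 0, i.e. (r - 120)² = 0.
Repeated root r = 120; include an x factor for the second linearly independent solution.
General solution: y = (C₁ + C₂x)e^(120x).


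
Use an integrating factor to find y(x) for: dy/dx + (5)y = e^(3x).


P(x) = 5 ⇒ μ = e^(5x).
(μ y)' = e^(8x) ⇒ μ y = e^(8x)/8 + C.
Divide by μ: y = (1/8)e^(3x) + Ce^(-5x).


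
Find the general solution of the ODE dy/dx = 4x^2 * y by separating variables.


Separate variables: dy/y = 4x^2 dx.
Integrate: ln|y| = (4/3)x^3 + C₀.
Exponentiate: y = Ce^((4/3)x^3).


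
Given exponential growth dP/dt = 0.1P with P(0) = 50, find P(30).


The ODE dP/dt = 0.1P has solution P(t) = P(0)e^(0.1t).
Substitute P(0) = 50 and t = 30: P(30) = 50 e^(3.00) ≈ 1004.


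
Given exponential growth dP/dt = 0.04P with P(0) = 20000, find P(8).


The ODE dP/dt = 0.04P has solution P(t) = P(0)e^(0.04t).
Substitute P(0) = 20000 and t = 8: P(8) = 20000 e^(0.32) ≈ 27543.


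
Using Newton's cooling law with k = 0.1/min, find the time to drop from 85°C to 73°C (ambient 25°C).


From T(t) = T_a + (T₀ - T_a)e^(-kt), set T(t) = 73:
(73 - 25) / (85 - 25) = e^(-0.1t), so t = -ln(0.800)/0.1 ≈ 2.2 minutes.


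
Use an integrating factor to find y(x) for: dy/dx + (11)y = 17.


P(x) = 11, Q(x) = 17; integrating factor μ = e^(11x).
(μ y)' = 17e^(11x) ⇒ μ y = (17/11)e^(11x) + C.
Divide by μ: y = 17/11 + Ce^(-11x).


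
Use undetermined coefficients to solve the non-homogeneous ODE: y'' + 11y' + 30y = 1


Characteristic roots of r² + 11r + 30 = 0 are -6, -5.
y_h = C₁e^(-6x) + C₂e^(-5x).
Constant forcing; try y_p = A. Then 30A = 1 ⇒ A = 1/30.
General solution: y = C₁e^(-6x) + C₂e^(-5x) + 1/30.


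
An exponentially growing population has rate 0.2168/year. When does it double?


Exponential growth: P(t) = P₀ e^(0.2168t). Set P(t)/P₀ = 2: e^(0.2168t) = 2.
Solve: t = ln(2)/0.2168 ≈ 3.20 years.


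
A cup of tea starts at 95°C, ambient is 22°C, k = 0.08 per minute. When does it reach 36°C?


From T(t) = T_a + (T₀ - T_a)e^(-kt), set T(t) = 36:
(36 - 22) / (95 - 22) = e^(-0.08t), so t = -ln(0.192)/0.08 ≈ 20.6 minutes.


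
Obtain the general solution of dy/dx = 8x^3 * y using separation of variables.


Separate variables: dy/y = 8x^3 dx.
Integrate: ln|y| = 2x^4 + C₀.
Exponentiate: y = Ce^(2x^4).


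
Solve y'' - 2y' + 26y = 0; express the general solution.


Characteristic equation: r² - 2r + 26 = 0.
Discriminant is negative; roots r = 1 ± 5i (complex conjugate pair).
General solution uses e^(α x)(C₁ cos(β x) + C₂ sin(β x)): y = e^(x)(C₁cos(5x) + C₂sin(5x)).


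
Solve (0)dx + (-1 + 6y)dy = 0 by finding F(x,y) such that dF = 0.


Check exactness: ∂M/∂y = 0 and ∂N/∂x = 0; equal, so the equation is exact.
Integrate M with respect to x (treating y as constant): ∫M dx = 0 + h(y).
Differentiate w.r.t. y and set equal to N: the x-dependent terms already match, leaving h'(y) = -1 + 6y. Integrate: h(y) = -y + 3y^2.
So F(x,y) = -y + 3y^2.
General solution: -y + 3y^2 = C.


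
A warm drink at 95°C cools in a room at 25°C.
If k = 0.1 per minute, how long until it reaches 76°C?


From T(t) = T_a + (T₀ - T_a)e^(-kt), set T(t) = 76:
(76 - 25) / (95 - 25) = e^(-0.1t), so t = -ln(0.729)/0.1 ≈ 3.2 minutes.


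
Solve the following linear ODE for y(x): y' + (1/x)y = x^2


P(x) = 1/x ⇒ μ = x^1.
(x^1 y)' = x^3 ⇒ x^1 y = x^4/(4) + C.
Solve for y: y = (1/4)x^3 + C/x^1.


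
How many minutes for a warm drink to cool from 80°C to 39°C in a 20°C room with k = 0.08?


From T(t) = T_a + (T₀ - T_a)e^(-kt), set T(t) = 39:
(39 - 20) / (80 - 20) = e^(-0.08t), so t = -ln(0.317)/0.08 ≈ 14.4 minutes.


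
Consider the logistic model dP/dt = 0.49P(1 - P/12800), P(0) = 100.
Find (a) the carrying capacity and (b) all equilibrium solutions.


Logistic ODE dP/dt = 0.49P(1 - P/12800) has equilibria where dP/dt = 0, i.e. P = 0 or P = 12800.
The coefficient (1 - P/K) = 0 when P = K, identifying K = 12800 as the carrying capacity.
(a) K = 12800; (b) equilibria P = 0 and P = 12800.


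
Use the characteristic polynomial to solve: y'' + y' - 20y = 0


Characteristic equation: r² + r - 20 = 0.
Factor: (r - 4)(r + 5) = 0 ⇒ r = 4, -5 (distinct real).
General solution: y = C₁e^(4x) + C₂e^(-5x).


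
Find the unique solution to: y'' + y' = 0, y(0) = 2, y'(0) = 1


Characteristic roots of r² + r = 0 are -1, 0.
General solution y = c₁ e^(-x) + c₂.
Apply y(0) = 2: c₁ + c₂ = 2. Apply y'(0) = 1: -1 c₁ + 0 c₂ = 1.
Solve: c₁ = -1, c₂ = 3.
Particular solution: y = -e^(-x) + 3.


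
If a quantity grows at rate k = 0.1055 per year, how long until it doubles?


Exponential growth: P(t) = P₀ e^(0.1055t). Set P(t)/P₀ = 2: e^(0.1055t) = 2.
Solve: t = ln(2)/0.1055 ≈ 6.57 years.


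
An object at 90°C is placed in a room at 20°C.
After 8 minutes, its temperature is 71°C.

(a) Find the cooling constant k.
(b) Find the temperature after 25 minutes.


Newton's law: T(t) = T_a + (T₀ - T_a)e^(-kt).
(a) Use T(8) = 71: (71 - 20)/(90 - 20) = e^(-k·8), so k = -ln(0.729)/8 ≈ 0.0396.
(b) Apply k to t = 25: T(25) = 20 + (70)e^(-0.990) ≈ 46.0°C.


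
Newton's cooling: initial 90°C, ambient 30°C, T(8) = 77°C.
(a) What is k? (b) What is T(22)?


Newton's law: T(t) = T_a + (T₀ - T_a)e^(-kt).
(a) Use T(8) = 77: (77 - 30)/(90 - 30) = e^(-k·8), so k = -ln(0.783)/8 ≈ 0.0305.
(b) Apply k to t = 22: T(22) = 30 + (60)e^(-0.672) ≈ 60.7°C.


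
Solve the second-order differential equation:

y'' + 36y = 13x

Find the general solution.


Homogeneous: r² + 36 = 0 ⇒ r = ±6i, y_h = C₁cos(6x) + C₂sin(6x).
Polynomial forcing; try y_p = Ax + B. Then y_p'' + 36 y_p = 36(Ax + B) = 13x, so B = 0 and A = 13/36.
General solution: y = C₁cos(6x) + C₂sin(6x) + (13/36)x.


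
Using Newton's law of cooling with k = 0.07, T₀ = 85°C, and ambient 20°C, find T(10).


Newton's law: dT/dt = -k(T - T_a) has solution T(t) = T_a + (T₀ - T_a)e^(-kt).
Plug in T_a = 20, T₀ = 85, k = 0.07, t = 10: T(10) = 20 + (65)e^(-0.70) ≈ 52.3°C.


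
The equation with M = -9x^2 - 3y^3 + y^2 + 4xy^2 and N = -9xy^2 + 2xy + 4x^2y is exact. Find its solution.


Check exactness: ∂M/∂y = -9y^2 + 2y + 8xy and ∂N/∂x = -9y^2 + 2y + 8xy; equal, so the equation is exact.
Integrate M with respect to x (treating y as constant): ∫M dx = -3x^3 - 3xy^3 + xy^2 + 2x^2y^2 + h(y).
Differentiate w.r.t. y and set equal to N: all terms match, so h'(y) = 0 and h is a constant absorbed into C.
General solution: -3x^3 - 3xy^3 + xy^2 + 2x^2y^2 = C.


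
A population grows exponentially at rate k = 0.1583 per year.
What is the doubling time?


Exponential growth: P(t) = P₀ e^(0.1583t). Set P(t)/P₀ = 2: e^(0.1583t) = 2.
Solve: t = ln(2)/0.1583 ≈ 4.38 years.


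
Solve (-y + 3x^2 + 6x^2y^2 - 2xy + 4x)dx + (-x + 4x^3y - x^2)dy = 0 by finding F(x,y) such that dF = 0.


Check exactness: ∂M/∂y = -1 + 12x^2y - 2x and ∂N/∂x = -1 + 12x^2y - 2x; equal, so the equation is exact.
Integrate M with respect to x (treating y as constant): ∫M dx = -xy + x^3 + 2x^3y^2 - x^2y + 2x^2 + h(y).
Differentiate w.r.t. y and set equal to N: all terms match, so h'(y) = 0 and h is a constant absorbed into C.
General solution: -xy + x^3 + 2x^3y^2 - x^2y + 2x^2 = C.


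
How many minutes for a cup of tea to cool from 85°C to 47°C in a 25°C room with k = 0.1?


From T(t) = T_a + (T₀ - T_a)e^(-kt), set T(t) = 47:
(47 - 25) / (85 - 25) = e^(-0.1t), so t = -ln(0.367)/0.1 ≈ 10.0 minutes.


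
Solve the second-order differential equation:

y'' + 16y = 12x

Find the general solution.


Homogeneous: r² + 16 = 0 ⇒ r = ±4i, y_h = C₁cos(4x) + C₂sin(4x).
Polynomial forcing; try y_p = Ax + B. Then y_p'' + 16 y_p = 16(Ax + B) = 12x, so B = 0 and A = 3/4.
General solution: y = C₁cos(4x) + C₂sin(4x) + (3/4)x.


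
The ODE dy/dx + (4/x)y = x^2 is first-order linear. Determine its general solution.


P(x) = 4/x ⇒ μ = x^4.
(x^4 y)' = x^6 ⇒ x^4 y = x^7/(7) + C.
Solve for y: y = (1/7)x^3 + C/x^4.


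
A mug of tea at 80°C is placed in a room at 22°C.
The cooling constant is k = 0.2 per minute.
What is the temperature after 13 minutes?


Newton's law: dT/dt = -k(T - T_a) has solution T(t) = T_a + (T₀ - T_a)e^(-kt).
Plug in T_a = 22, T₀ = 80, k = 0.2, t = 13: T(13) = 22 + (58)e^(-2.60) ≈ 26.3°C.


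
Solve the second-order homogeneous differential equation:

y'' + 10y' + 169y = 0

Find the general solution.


Characteristic equation: r² + 10r + 169 = 0.
Discriminant is negative; roots r = -5 ± 12i (complex conjugate pair).
General solution uses e^(α x)(C₁ cos(β x) + C₂ sin(β x)): y = e^(-5x)(C₁cos(12x) + C₂sin(12x)).


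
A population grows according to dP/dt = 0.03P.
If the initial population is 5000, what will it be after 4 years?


The ODE dP/dt = 0.03P has solution P(t) = P(0)e^(0.03t).
Substitute P(0) = 5000 and t = 4: P(4) = 5000 e^(0.12) ≈ 5637.


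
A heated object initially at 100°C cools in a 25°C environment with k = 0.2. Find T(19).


Newton's law: dT/dt = -k(T - T_a) has solution T(t) = T_a + (T₀ - T_a)e^(-kt).
Plug in T_a = 25, T₀ = 100, k = 0.2, t = 19: T(19) = 25 + (75)e^(-3.80) ≈ 26.7°C.


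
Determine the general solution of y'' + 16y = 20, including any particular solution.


Homogeneous part: r² + 16 = 0 ⇒ r = ±4i, so y_h = C₁cos(4x) + C₂sin(4x).
Try constant y_p = A; plug in: 16A = 20 ⇒ A = 5/4.
General solution: y = C₁cos(4x) + C₂sin(4x) + 5/4.


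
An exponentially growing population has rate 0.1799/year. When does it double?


Exponential growth: P(t) = P₀ e^(0.1799t). Set P(t)/P₀ = 2: e^(0.1799t) = 2.
Solve: t = ln(2)/0.1799 ≈ 3.85 years.


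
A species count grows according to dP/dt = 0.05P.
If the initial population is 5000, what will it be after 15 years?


The ODE dP/dt = 0.05P has solution P(t) = P(0)e^(0.05t).
Substitute P(0) = 5000 and t = 15: P(15) = 5000 e^(0.75) ≈ 10585.


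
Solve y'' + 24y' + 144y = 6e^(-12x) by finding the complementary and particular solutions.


Characteristic polynomial (r + 12)² = 0; repeated root r = -12.
y_h = (C₁ + C₂x)e^(-12x). Forcing matches the repeated root (resonance), so try y_p = Ax² e^(-12x).
Substitute and solve for A: 2A = 6, so A = 3.
General solution: y = (C₁ + C₂x + 3x²)e^(-12x).


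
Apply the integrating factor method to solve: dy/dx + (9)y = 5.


P(x) = 9, Q(x) = 5; integrating factor μ = e^(9x).
(μ y)' = 5e^(9x) ⇒ μ y = (5/9)e^(9x) + C.
Divide by μ: y = 5/9 + Ce^(-9x).


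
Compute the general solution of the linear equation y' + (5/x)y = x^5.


P(x) = 5/x ⇒ μ = x^5.
(x^5 y)' = x^5·x^5 = x^10.
Integrate: x^5 y = x^11/(11) + C.
Solve for y: y = (1/11)x^6 + C/x^5.


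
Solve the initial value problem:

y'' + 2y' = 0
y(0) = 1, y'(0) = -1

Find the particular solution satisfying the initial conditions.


Characteristic roots of r² + 2r = 0 are -2, 0.
General solution y = c₁ e^(-2x) + c₂.
Apply y(0) = 1: c₁ + c₂ = 1. Apply y'(0) = -1: -2 c₁ + 0 c₂ = -1.
Solve: c₁ = 1/2, c₂ = 1/2.
Particular solution: y = (1/2)e^(-2x) + 1/2.


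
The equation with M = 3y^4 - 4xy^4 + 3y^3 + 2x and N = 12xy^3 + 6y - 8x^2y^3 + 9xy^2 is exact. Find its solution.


Check exactness: ∂M/∂y = 12y^3 - 16xy^3 + 9y^2 and ∂N/∂x = 12y^3 - 16xy^3 + 9y^2; equal, so the equation is exact.
Integrate M with respect to x (treating y as constant): ∫M dx = 3xy^4 - 2x^2y^4 + 3xy^3 + x^2 + h(y).
Differentiate w.r.t. y and set equal to N: the x-dependent terms already match, leaving h'(y) = 6y. Integrate: h(y) = 3y^2.
So F(x,y) = 3xy^4 + 3y^2 - 2x^2y^4 + 3xy^3 + x^2.
General solution: 3xy^4 + 3y^2 - 2x^2y^4 + 3xy^3 + x^2 = C.


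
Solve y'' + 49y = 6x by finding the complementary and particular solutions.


Homogeneous: r² + 49 = 0 ⇒ r = ±7i, y_h = C₁cos(7x) + C₂sin(7x).
Polynomial forcing; try y_p = Ax + B. Then y_p'' + 49 y_p = 49(Ax + B) = 6x, so B = 0 and A = 6/49.
General solution: y = C₁cos(7x) + C₂sin(7x) + (6/49)x.


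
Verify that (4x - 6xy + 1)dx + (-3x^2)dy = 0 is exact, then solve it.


Check exactness: ∂M/∂y = -6x and ∂N/∂x = -6x; equal, so the equation is exact.
Integrate M with respect to x (treating y as constant): ∫M dx = 2x^2 - 3x^2y + x + h(y).
Differentiate w.r.t. y and set equal to N: all terms match, so h'(y) = 0 and h is a constant absorbed into C.
General solution: 2x^2 - 3x^2y + x = C.


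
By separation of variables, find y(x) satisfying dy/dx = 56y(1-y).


Separate: dy/[y(1-y)] = 56 dx.
Partial fractions: 1/[y(1-y)] = 1/y + 1/(1-y).
Integrate: ln|y/(1-y)| = 56x + C₀.
Solve for y: y = 1/(1 + Ce^(-56x)).


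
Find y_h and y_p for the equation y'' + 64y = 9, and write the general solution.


Homogeneous part: r² + 64 = 0 ⇒ r = ±8i, so y_h = C₁cos(8x) + C₂sin(8x).
Try constant y_p = A; plug in: 64A = 9 ⇒ A = 9/64.
General solution: y = C₁cos(8x) + C₂sin(8x) + 9/64.


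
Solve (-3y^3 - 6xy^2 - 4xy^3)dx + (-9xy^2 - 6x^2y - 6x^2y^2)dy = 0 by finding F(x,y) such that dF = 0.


Check exactness: ∂M/∂y = -9y^2 - 12xy - 12xy^2 and ∂N/∂x = -9y^2 - 12xy - 12xy^2; equal, so the equation is exact.
Integrate M with respect to x (treating y as constant): ∫M dx = -3xy^3 - 3x^2y^2 - 2x^2y^3 + h(y).
Differentiate w.r.t. y and set equal to N: all terms match, so h'(y) = 0 and h is a constant absorbed into C.
General solution: -3xy^3 - 3x^2y^2 - 2x^2y^3 = C.


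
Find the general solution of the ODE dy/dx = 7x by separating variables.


Integrate both sides with respect to x: y = ∫ 7x dx = (7/2)x^2 + C.


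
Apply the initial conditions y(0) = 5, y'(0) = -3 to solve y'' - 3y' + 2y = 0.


Characteristic roots of r² - 3r + 2 = 0 are 2, 1.
General solution y = c₁ e^(2x) + c₂ e^(x).
Apply y(0) = 5: c₁ + c₂ = 5. Apply y'(0) = -3: 2 c₁ + 1 c₂ = -3.
Solve: c₁ = -8, c₂ = 13.
Particular solution: y = -8e^(2x) + 13e^(x).


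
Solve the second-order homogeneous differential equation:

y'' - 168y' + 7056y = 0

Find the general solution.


Characteristic equation: r² - 168r + 7056 = 0, i.e. (r - 84)² = 0.
Repeated root r = 84; include an x factor for the second linearly independent solution.
General solution: y = (C₁ + C₂x)e^(84x).


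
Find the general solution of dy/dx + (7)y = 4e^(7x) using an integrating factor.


P(x) = 7 ⇒ μ = e^(7x).
(μ y)' = 4e^(14x) ⇒ μ y = (4/14)e^(14x) + C.
Divide by μ: y = (2/7)e^(7x) + Ce^(-7x).


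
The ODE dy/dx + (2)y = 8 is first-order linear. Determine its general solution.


P(x) = 2, Q(x) = 8; integrating factor μ = e^(2x).
(μ y)' = 8e^(2x) ⇒ μ y = 4e^(2x) + C.
Divide by μ: y = 4 + Ce^(-2x).


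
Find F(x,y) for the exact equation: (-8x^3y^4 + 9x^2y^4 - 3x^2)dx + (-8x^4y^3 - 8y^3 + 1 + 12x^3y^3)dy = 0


Check exactness: ∂M/∂y = -32x^3y^3 + 36x^2y^3 and ∂N/∂x = -32x^3y^3 + 36x^2y^3; equal, so the equation is exact.
Integrate M with respect to x (treating y as constant): ∫M dx = -2x^4y^4 + 3x^3y^4 - x^3 + h(y).
Differentiate w.r.t. y and set equal to N: the x-dependent terms already match, leaving h'(y) = -8y^3 + 1. Integrate: h(y) = -2y^4 + y.
So F(x,y) = -2x^4y^4 - 2y^4 + y + 3x^3y^4 - x^3.
General solution: -2x^4y^4 - 2y^4 + y + 3x^3y^4 - x^3 = C.


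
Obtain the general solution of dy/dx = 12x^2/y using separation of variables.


Separate variables: y dy = 12x^2 dx.
Integrate both sides: y²/2 = 4x^3 + C₀.
Multiply by 2: y² = 8x^3 + C.


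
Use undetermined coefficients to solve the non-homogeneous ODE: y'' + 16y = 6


Homogeneous part: r² + 16 = 0 ⇒ r = ±4i, so y_h = C₁cos(4x) + C₂sin(4x).
Try constant y_p = A; plug in: 16A = 6 ⇒ A = 3/8.
General solution: y = C₁cos(4x) + C₂sin(4x) + 3/8.


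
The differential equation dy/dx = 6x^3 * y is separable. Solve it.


Separate variables: dy/y = 6x^3 dx.
Integrate: ln|y| = (3/2)x^4 + C₀.
Exponentiate: y = Ce^((3/2)x^4).


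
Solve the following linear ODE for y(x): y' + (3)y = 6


P(x) = 3, Q(x) = 6; integrating factor μ = e^(3x).
(μ y)' = 6e^(3x) ⇒ μ y = 2e^(3x) + C.
Divide by μ: y = 2 + Ce^(-3x).


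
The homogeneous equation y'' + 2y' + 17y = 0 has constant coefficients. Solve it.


Characteristic equation: r² + 2r + 17 = 0.
Discriminant is negative; roots r = -1 ± 4i (complex conjugate pair).
General solution uses e^(α x)(C₁ cos(β x) + C₂ sin(β x)): y = e^(-x)(C₁cos(4x) + C₂sin(4x)).


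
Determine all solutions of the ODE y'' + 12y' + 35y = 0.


Characteristic equation: r² + 12r + 35 = 0.
Factor: (r + 7)(r + 5) = 0 ⇒ r = -7, -5 (distinct real).
General solution: y = C₁e^(-7x) + C₂e^(-5x).


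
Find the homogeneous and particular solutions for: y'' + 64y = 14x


Homogeneous: r² + 64 = 0 ⇒ r = ±8i, y_h = C₁cos(8x) + C₂sin(8x).
Polynomial forcing; try y_p = Ax + B. Then y_p'' + 64 y_p = 64(Ax + B) = 14x, so B = 0 and A = 7/32.
General solution: y = C₁cos(8x) + C₂sin(8x) + (7/32)x.


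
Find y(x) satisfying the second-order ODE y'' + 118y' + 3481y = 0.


Characteristic equation: r² + 118r + 3481 = 0, i.e. (r + 59)² = 0.
Repeated root r = -59; include an x factor for the second linearly independent solution.
General solution: y = (C₁ + C₂x)e^(-59x).


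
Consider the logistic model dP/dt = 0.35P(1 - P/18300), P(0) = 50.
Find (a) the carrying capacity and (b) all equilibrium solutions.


Logistic ODE dP/dt = 0.35P(1 - P/18300) has equilibria where dP/dt = 0, i.e. P = 0 or P = 18300.
The coefficient (1 - P/K) = 0 when P = K, identifying K = 18300 as the carrying capacity.
(a) K = 18300; (b) equilibria P = 0 and P = 18300.


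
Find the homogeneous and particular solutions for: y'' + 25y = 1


Homogeneous part: r² + 25 = 0 ⇒ r = ±5i, so y_h = C₁cos(5x) + C₂sin(5x).
Try constant y_p = A; plug in: 25A = 1 ⇒ A = 1/25.
General solution: y = C₁cos(5x) + C₂sin(5x) + 1/25.


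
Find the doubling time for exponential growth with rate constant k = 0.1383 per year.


Exponential growth: P(t) = P₀ e^(0.1383t). Set P(t)/P₀ = 2: e^(0.1383t) = 2.
Solve: t = ln(2)/0.1383 ≈ 5.01 years.


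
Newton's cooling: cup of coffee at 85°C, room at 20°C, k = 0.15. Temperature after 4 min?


Newton's law: dT/dt = -k(T - T_a) has solution T(t) = T_a + (T₀ - T_a)e^(-kt).
Plug in T_a = 20, T₀ = 85, k = 0.15, t = 4: T(4) = 20 + (65)e^(-0.60) ≈ 55.7°C.


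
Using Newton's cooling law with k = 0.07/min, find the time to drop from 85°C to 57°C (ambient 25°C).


From T(t) = T_a + (T₀ - T_a)e^(-kt), set T(t) = 57:
(57 - 25) / (85 - 25) = e^(-0.07t), so t = -ln(0.533)/0.07 ≈ 9.0 minutes.


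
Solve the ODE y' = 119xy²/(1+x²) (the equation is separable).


Separate: dy/y² = 119x/(1+x²) dx.
Integrate LHS: ∫ dy/y² = -1/y.
Integrate RHS via u = 1+x²: (119/2)ln(1+x²) + C.
Result: -1/y = (119/2)ln(1+x²) + C.


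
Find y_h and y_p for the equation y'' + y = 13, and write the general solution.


Homogeneous part: r² + 1 = 0 ⇒ r = ±1i, so y_h = C₁cos(x) + C₂sin(x).
Try constant y_p = A; plug in: 1A = 13 ⇒ A = 13.
General solution: y = C₁cos(x) + C₂sin(x) + 13.


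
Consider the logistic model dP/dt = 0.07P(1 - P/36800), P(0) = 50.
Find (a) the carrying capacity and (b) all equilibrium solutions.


Logistic ODE dP/dt = 0.07P(1 - P/36800) has equilibria where dP/dt = 0, i.e. P = 0 or P = 36800.
The coefficient (1 - P/K) = 0 when P = K, identifying K = 36800 as the carrying capacity.
(a) K = 36800; (b) equilibria P = 0 and P = 36800.


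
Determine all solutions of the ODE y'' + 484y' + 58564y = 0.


Characteristic equation: r² + 484r + 58564 = 0, i.e. (r + 242)² = 0.
Repeated root r = -242; include an x factor for the second linearly independent solution.
General solution: y = (C₁ + C₂x)e^(-242x).


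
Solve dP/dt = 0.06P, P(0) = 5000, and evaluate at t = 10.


The ODE dP/dt = 0.06P has solution P(t) = P(0)e^(0.06t).
Substitute P(0) = 5000 and t = 10: P(10) = 5000 e^(0.60) ≈ 9111.


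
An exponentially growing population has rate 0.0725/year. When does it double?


Exponential growth: P(t) = P₀ e^(0.0725t). Set P(t)/P₀ = 2: e^(0.0725t) = 2.
Solve: t = ln(2)/0.0725 ≈ 9.56 years.


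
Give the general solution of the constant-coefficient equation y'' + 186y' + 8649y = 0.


Characteristic equation: r² + 186r + 8649 = 0, i.e. (r + 93)² = 0.
Repeated root r = -93; include an x factor for the second linearly independent solution.
General solution: y = (C₁ + C₂x)e^(-93x).


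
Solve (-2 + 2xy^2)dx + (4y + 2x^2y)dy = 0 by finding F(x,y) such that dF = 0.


Check exactness: ∂M/∂y = 4xy and ∂N/∂x = 4xy; equal, so the equation is exact.
Integrate M with respect to x (treating y as constant): ∫M dx = -2x + x^2y^2 + h(y).
Differentiate w.r.t. y and set equal to N: the x-dependent terms already match, leaving h'(y) = 4y. Integrate: h(y) = 2y^2.
So F(x,y) = -2x + 2y^2 + x^2y^2.
General solution: -2x + 2y^2 + x^2y^2 = C.


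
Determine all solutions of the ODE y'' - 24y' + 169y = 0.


Characteristic equation: r² - 24r + 169 = 0.
Discriminant is negative; roots r = 12 ± 5i (complex conjugate pair).
General solution uses e^(α x)(C₁ cos(β x) + C₂ sin(β x)): y = e^(12x)(C₁cos(5x) + C₂sin(5x)).


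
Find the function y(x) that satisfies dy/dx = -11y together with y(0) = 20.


General solution of y' = -11y is y = Ce^(-11x).
Apply y(0) = 20: C = 20.
Particular solution: y = 20e^(-11x).


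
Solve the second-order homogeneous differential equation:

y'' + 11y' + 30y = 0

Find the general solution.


Characteristic equation: r² + 11r + 30 = 0.
Factor: (r + 6)(r + 5) = 0 ⇒ r = -6, -5 (distinct real).
General solution: y = C₁e^(-6x) + C₂e^(-5x).


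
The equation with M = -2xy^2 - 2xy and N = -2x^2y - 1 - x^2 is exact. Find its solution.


Check exactness: ∂M/∂y = -4xy - 2x and ∂N/∂x = -4xy - 2x; equal, so the equation is exact.
Integrate M with respect to x (treating y as constant): ∫M dx = -x^2y^2 - x^2y + h(y).
Differentiate w.r.t. y and set equal to N: the x-dependent terms already match, leaving h'(y) = -1. Integrate: h(y) = -y.
So F(x,y) = -x^2y^2 - y - x^2y.
General solution: -x^2y^2 - y - x^2y = C.


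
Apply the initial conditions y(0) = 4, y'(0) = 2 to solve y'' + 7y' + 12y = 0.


Characteristic roots of r² + 7r + 12 = 0 are -4, -3.
General solution y = c₁ e^(-4x) + c₂ e^(-3x).
Apply y(0) = 4: c₁ + c₂ = 4. Apply y'(0) = 2: -4 c₁ - 3 c₂ = 2.
Solve: c₁ = -14, c₂ = 18.
Particular solution: y = -14e^(-4x) + 18e^(-3x).


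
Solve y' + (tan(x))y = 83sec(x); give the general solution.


P(x) = tan(x) ⇒ μ = e^(∫tan(x)dx) = sec(x).
(sec(x) y)' = 83sec²(x) ⇒ sec(x) y = 83tan(x) + C.
Multiply by cos(x): y = 83sin(x) + C·cos(x).


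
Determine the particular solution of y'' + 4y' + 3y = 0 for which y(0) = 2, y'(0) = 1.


Characteristic roots of r² + 4r + 3 = 0 are -3, -1.
General solution y = c₁ e^(-3x) + c₂ e^(-x).
Apply y(0) = 2: c₁ + c₂ = 2. Apply y'(0) = 1: -3 c₁ - 1 c₂ = 1.
Solve: c₁ = -3/2, c₂ = 7/2.
Particular solution: y = -(3/2)e^(-3x) + (7/2)e^(-x).


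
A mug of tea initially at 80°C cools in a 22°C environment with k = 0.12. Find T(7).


Newton's law: dT/dt = -k(T - T_a) has solution T(t) = T_a + (T₀ - T_a)e^(-kt).
Plug in T_a = 22, T₀ = 80, k = 0.12, t = 7: T(7) = 22 + (58)e^(-0.84) ≈ 47.0°C.


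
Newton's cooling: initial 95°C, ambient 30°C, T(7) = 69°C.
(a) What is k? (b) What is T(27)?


Newton's law: T(t) = T_a + (T₀ - T_a)e^(-kt).
(a) Use T(7) = 69: (69 - 30)/(95 - 30) = e^(-k·7), so k = -ln(0.600)/7 ≈ 0.0730.
(b) Apply k to t = 27: T(27) = 30 + (65)e^(-1.970) ≈ 39.1°C.


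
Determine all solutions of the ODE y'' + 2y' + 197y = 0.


Characteristic equation: r² + 2r + 197 = 0.
Discriminant is negative; roots r = -1 ± 14i (complex conjugate pair).
General solution uses e^(α x)(C₁ cos(β x) + C₂ sin(β x)): y = e^(-x)(C₁cos(14x) + C₂sin(14x)).


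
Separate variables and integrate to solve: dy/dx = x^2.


Integrate both sides with respect to x: y = ∫ x^2 dx = (1/3)x^3 + C.


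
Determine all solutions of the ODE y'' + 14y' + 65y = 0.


Characteristic equation: r² + 14r + 65 = 0.
Discriminant is negative; roots r = -7 ± 4i (complex conjugate pair).
General solution uses e^(α x)(C₁ cos(β x) + C₂ sin(β x)): y = e^(-7x)(C₁cos(4x) + C₂sin(4x)).


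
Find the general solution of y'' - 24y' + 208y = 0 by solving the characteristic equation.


Characteristic equation: r² - 24r + 208 = 0.
Discriminant is negative; roots r = 12 ± 8i (complex conjugate pair).
General solution uses e^(α x)(C₁ cos(β x) + C₂ sin(β x)): y = e^(12x)(C₁cos(8x) + C₂sin(8x)).


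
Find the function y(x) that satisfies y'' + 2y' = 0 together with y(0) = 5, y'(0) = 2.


Characteristic roots of r² + 2r = 0 are 0, -2.
General solution y = c₁ + c₂ e^(-2x).
Apply y(0) = 5: c₁ + c₂ = 5. Apply y'(0) = 2: 0 c₁ - 2 c₂ = 2.
Solve: c₁ = 6, c₂ = -1.
Particular solution: y = 6 - e^(-2x).


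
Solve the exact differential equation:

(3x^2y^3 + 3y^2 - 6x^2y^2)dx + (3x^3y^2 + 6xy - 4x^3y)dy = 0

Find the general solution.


Check exactness: ∂M/∂y = 9x^2y^2 + 6y - 12x^2y and ∂N/∂x = 9x^2y^2 + 6y - 12x^2y; equal, so the equation is exact.
Integrate M with respect to x (treating y as constant): ∫M dx = x^3y^3 + 3xy^2 - 2x^3y^2 + h(y).
Differentiate w.r.t. y and set equal to N: all terms match, so h'(y) = 0 and h is a constant absorbed into C.
General solution: x^3y^3 + 3xy^2 - 2x^3y^2 = C.


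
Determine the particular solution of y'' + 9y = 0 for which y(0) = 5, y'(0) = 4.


Characteristic roots of r² + 9 = 0 are ±3i, so y = C₁cos(3x) + C₂sin(3x).
Apply y(0) = 5: C₁ = 5. Differentiate and apply y'(0) = 4: 3·C₂ = 4, so C₂ = 4/3.
Particular solution: y = 5cos(3x) + (4/3)sin(3x).


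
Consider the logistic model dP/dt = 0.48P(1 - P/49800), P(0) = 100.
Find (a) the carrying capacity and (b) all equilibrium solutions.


Logistic ODE dP/dt = 0.48P(1 - P/49800) has equilibria where dP/dt = 0, i.e. P = 0 or P = 49800.
The coefficient (1 - P/K) = 0 when P = K, identifying K = 49800 as the carrying capacity.
(a) K = 49800; (b) equilibria P = 0 and P = 49800.


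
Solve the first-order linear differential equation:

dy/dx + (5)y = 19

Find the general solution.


P(x) = 5, Q(x) = 19; integrating factor μ = e^(5x).
(μ y)' = 19e^(5x) ⇒ μ y = (19/5)e^(5x) + C.
Divide by μ: y = 19/5 + Ce^(-5x).


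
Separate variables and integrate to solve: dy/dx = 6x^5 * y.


Separate variables: dy/y = 6x^5 dx.
Integrate: ln|y| = x^6 + C₀.
Exponentiate: y = Ce^(x^6).


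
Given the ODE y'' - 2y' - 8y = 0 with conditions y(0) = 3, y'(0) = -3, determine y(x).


Characteristic roots of r² - 2r - 8 = 0 are -2, 4.
General solution y = c₁ e^(-2x) + c₂ e^(4x).
Apply y(0) = 3: c₁ + c₂ = 3. Apply y'(0) = -3: -2 c₁ + 4 c₂ = -3.
Solve: c₁ = 5/2, c₂ = 1/2.
Particular solution: y = (5/2)e^(-2x) + (1/2)e^(4x).


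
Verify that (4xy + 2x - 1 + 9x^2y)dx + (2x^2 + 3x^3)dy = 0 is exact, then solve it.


Check exactness: ∂M/∂y = 4x + 9x^2 and ∂N/∂x = 4x + 9x^2; equal, so the equation is exact.
Integrate M with respect to x (treating y as constant): ∫M dx = 2x^2y + x^2 - x + 3x^3y + h(y).
Differentiate w.r.t. y and set equal to N: all terms match, so h'(y) = 0 and h is a constant absorbed into C.
General solution: 2x^2y + x^2 - x + 3x^3y = C.


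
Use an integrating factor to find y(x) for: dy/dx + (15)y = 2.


P(x) = 15, Q(x) = 2; integrating factor μ = e^(15x).
(μ y)' = 2e^(15x) ⇒ μ y = (2/15)e^(15x) + C.
Divide by μ: y = 2/15 + Ce^(-15x).


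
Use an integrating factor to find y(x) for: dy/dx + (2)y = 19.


P(x) = 2, Q(x) = 19; integrating factor μ = e^(2x).
(μ y)' = 19e^(2x) ⇒ μ y = (19/2)e^(2x) + C.
Divide by μ: y = 19/2 + Ce^(-2x).


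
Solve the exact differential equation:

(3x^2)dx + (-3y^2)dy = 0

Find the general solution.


Check exactness: ∂M/∂y = 0 and ∂N/∂x = 0; equal, so the equation is exact.
Integrate M with respect to x (treating y as constant): ∫M dx = x^3 + h(y).
Differentiate w.r.t. y and set equal to N: the x-dependent terms already match, leaving h'(y) = -3y^2. Integrate: h(y) = -y^3.
So F(x,y) = x^3 - y^3.
General solution: x^3 - y^3 = C.
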